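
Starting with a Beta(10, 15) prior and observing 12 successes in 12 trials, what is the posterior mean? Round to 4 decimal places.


Posterior parameters: alpha = 10 + 12 = 22
beta = 15 + 0 = 15
Posterior mean = alpha / (alpha + beta) = 22 / 37
= 0.5946

0.5946


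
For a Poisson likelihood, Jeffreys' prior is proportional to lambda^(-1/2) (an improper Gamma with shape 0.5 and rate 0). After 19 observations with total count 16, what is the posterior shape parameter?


Jeffreys' prior for Poisson is proportional to lambda^(-1/2).
Posterior is Gamma(0.5 + S, 0 + n) = Gamma(0.5 + 16, 19).
Posterior shape = 0.5 + S = 0.5 + 16 = 16.5

16.5


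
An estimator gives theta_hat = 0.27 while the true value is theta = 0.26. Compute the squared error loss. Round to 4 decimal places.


The squared error loss is (theta_hat - theta)^2
= (0.27 - 0.26)^2
= (0.01)^2 = 0.0001

0.0001


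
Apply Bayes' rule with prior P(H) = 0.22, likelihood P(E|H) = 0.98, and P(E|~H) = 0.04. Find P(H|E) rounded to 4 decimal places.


Step 1: Compute marginal P(E) = P(E|H)P(H) + P(E|~H)P(~H)
= 0.98*0.22 + 0.04*0.78 = 0.2468
Step 2: P(H|E) = P(E|H)P(H)/P(E) = 0.2156/0.2468
= 0.8736

0.8736


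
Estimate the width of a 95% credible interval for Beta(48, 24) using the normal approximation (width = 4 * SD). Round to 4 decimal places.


For Beta(a,b): Var = ab/((a+b)^2(a+b+1))
Var = 0.003, SD = 0.0552
Approximate 95% CI width = 4 * 0.0552 = 0.2207

0.2207


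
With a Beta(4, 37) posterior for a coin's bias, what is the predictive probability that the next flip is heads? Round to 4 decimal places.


The predictive probability equals the posterior mean.
P(next = heads) = alpha / (alpha + beta)
= 4 / 41 = 0.0976

0.0976


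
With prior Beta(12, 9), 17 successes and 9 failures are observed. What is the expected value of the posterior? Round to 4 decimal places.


Posterior = Beta(29, 18)
E[theta] = alpha/(alpha+beta)
= 29/47 = 0.617

0.617


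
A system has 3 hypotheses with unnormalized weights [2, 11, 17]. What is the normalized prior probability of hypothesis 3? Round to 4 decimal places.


The normalized prior is the weight divided by the total.
Total weight = 30
P(H3) = 17 / 30 = 0.5667

0.5667


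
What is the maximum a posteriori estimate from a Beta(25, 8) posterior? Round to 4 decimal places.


The MAP estimate equals the mode of the distribution.
Mode of Beta(a,b) = (a-1)/(a+b-2)
= 24/31
= 0.7742

0.7742


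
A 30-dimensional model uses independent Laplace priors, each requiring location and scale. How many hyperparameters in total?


Per parameter: 2 (location and scale).
Total = 30 * 2 = 60

60


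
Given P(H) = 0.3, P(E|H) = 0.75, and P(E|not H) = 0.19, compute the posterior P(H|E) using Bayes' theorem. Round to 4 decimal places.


By Bayes' theorem: P(H|E) = P(E|H)*P(H) / P(E)
P(E) = P(E|H)*P(H) + P(E|not H)*P(not H)
P(E) = 0.75*0.3 + 0.19*0.7 = 0.358
P(H|E) = 0.75*0.3 / 0.358 = 0.6285

0.6285


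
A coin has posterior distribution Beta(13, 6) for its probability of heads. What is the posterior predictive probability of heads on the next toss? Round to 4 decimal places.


Posterior predictive = E[theta] = alpha/(alpha+beta)
= 13/19
= 0.6842

0.6842


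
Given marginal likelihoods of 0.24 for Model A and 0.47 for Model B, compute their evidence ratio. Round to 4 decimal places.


Ratio = ML(A) / ML(B) = 0.24/0.47
= 0.5106

0.5106


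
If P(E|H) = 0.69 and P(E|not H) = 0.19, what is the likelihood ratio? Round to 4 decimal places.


Likelihood ratio = P(E|H) / P(E|not H)
= 0.69 / 0.19
= 3.6316

3.6316


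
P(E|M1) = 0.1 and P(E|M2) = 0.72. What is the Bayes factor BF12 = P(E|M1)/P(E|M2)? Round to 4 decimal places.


Bayes factor BF12 = P(E|M1) / P(E|M2)
= 0.1 / 0.72
= 0.1389

0.1389


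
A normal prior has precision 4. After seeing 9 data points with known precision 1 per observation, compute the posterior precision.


In the conjugate normal model, precisions add:
tau_posterior = tau_prior + n * tau_data
= 4 + 9*1 = 13

13


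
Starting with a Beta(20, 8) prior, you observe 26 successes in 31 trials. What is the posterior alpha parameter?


For a Beta-Binomial conjugate model:
Posterior alpha = prior alpha + number of successes
= 20 + 26 = 46

46


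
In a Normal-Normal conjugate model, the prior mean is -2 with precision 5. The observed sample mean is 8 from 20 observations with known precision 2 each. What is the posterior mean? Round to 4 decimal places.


Posterior precision = tau0 + n*tau = 5 + 20*2 = 45
Posterior mean = (tau0*mu0 + n*tau*xbar) / posterior_precision
= (5*-2 + 20*2*8) / 45
= 310 / 45 = 6.8889

6.8889


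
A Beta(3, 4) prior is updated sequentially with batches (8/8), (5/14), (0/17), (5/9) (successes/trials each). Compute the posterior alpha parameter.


Sequential conjugate updating is equivalent to a single batch update.
Total successes across all batches = 18
alpha_posterior = alpha_prior + total_successes = 3 + 18
= 21

21


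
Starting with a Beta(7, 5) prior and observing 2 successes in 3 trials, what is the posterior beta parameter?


Posterior beta = prior beta + failures
Failures = 3 - 2 = 1
beta_post = 5 + 1 = 6

6


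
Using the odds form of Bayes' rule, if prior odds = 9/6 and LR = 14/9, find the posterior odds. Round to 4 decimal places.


Bayes' rule in odds form: posterior odds = prior odds * LR
= (9 * 14) / (6 * 9)
= 126/54 = 2.3333

2.3333


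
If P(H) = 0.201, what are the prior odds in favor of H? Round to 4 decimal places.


Prior odds = P(H) / (1 - P(H))
= 0.201 / 0.799
= 0.2516

0.2516


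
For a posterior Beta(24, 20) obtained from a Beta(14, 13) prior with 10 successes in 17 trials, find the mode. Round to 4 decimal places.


Mode = (alpha - 1) / (alpha + beta - 2)
= 23 / 42
= 0.5476

0.5476


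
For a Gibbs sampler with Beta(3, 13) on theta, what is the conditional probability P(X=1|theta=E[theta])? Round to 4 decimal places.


E[theta] = 3/(3+13) = 0.1875
P(X=1|theta) = theta = 0.1875

0.1875


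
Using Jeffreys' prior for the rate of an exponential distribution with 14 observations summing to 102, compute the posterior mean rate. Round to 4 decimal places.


Jeffreys' prior leads to posterior Gamma(14, 102).
Mean = 14/102 = 0.1373

0.1373


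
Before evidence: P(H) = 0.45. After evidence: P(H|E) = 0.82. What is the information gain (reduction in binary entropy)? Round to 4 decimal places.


Prior entropy = 0.9928
Posterior entropy = 0.6801
Information gain = 0.9928 - 0.6801 = 0.3127

0.3127


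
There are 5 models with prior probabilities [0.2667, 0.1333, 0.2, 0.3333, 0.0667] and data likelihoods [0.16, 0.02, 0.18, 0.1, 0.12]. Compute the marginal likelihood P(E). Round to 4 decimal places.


P(E) = sum over models of P(M_i) * P(E|M_i)
= 0.2667*0.16 + 0.1333*0.02 + 0.2*0.18 + 0.3333*0.1 + 0.0667*0.12
= 0.1227

0.1227


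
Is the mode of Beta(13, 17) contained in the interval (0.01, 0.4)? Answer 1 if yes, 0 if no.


Mode = (a-1)/(a+b-2) = 12/28 = 0.4286
Interval: (0.01, 0.4)
Contains mode? 0

0


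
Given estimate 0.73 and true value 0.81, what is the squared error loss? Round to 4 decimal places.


Squared error = (estimate - true)^2
Difference = -0.08
Loss = -0.08^2 = 0.0064

0.0064


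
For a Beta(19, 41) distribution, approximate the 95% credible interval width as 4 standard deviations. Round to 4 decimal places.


Variance of Beta(a,b) = ab / ((a+b)^2 * (a+b+1))
= 19*41 / ((60)^2 * 61)
= 0.0035
SD = sqrt(0.0035) = 0.0596
Width = 4 * SD = 0.2382

0.2382


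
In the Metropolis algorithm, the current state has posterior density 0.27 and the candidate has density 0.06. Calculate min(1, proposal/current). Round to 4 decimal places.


Ratio = 0.06/0.27 = 0.2222
Acceptance probability = min(1, 0.2222)
= 0.2222

0.2222


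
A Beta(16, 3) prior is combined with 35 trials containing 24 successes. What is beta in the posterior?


In conjugate updating:
beta_posterior = beta_prior + (n - k)
= 3 + (35 - 24)
= 3 + 11 = 14

14


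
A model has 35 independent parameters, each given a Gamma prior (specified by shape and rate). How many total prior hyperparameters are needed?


Each Gamma prior needs 2 hyperparameters (shape and rate).
Total = 2 * 35 = 70

70


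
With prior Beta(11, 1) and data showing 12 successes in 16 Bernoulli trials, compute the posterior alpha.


Conjugate update: alpha_posterior = alpha_prior + k
= 11 + 12 = 23

23


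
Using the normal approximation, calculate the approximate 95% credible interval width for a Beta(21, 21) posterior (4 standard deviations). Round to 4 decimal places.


Var(Beta) = 21*21/(42^2 * 43) = 0.0058
SD = 0.0762
Width ~ 4*SD = 0.305

0.305


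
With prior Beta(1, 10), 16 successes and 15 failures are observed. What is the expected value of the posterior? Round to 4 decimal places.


Posterior = Beta(17, 25)
E[theta] = alpha/(alpha+beta)
= 17/42 = 0.4048

0.4048


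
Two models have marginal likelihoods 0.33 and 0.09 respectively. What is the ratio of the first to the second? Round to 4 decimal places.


Evidence ratio = 0.33 / 0.09
= 3.6667

3.6667


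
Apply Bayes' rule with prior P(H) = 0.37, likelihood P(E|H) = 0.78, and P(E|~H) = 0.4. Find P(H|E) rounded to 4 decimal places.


Step 1: Compute marginal P(E) = P(E|H)P(H) + P(E|~H)P(~H)
= 0.78*0.37 + 0.4*0.63 = 0.5406
Step 2: P(H|E) = P(E|H)P(H)/P(E) = 0.2886/0.5406
= 0.5339

0.5339


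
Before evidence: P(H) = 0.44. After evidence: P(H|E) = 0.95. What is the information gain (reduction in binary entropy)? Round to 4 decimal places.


Prior entropy = 0.9896
Posterior entropy = 0.2864
Information gain = 0.9896 - 0.2864 = 0.7032

0.7032


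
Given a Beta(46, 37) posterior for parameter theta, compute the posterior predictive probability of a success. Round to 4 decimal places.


For a Beta-Bernoulli model, the predictive probability is the mean:
P(success) = 46/(46+37) = 46/83 = 0.5542

0.5542


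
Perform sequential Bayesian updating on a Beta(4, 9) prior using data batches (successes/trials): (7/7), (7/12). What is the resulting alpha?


Accumulate successes: 14
Posterior alpha = prior alpha + sum of successes
= 4 + 14 = 18

18


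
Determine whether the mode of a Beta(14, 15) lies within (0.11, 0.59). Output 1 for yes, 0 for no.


First find the mode: (a-1)/(a+b-2) = 0.4815
Is 0.4815 in (0.11, 0.59)? 1

1


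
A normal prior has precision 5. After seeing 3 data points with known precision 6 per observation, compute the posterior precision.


In the conjugate normal model, precisions add:
tau_posterior = tau_prior + n * tau_data
= 5 + 3*6 = 23

23


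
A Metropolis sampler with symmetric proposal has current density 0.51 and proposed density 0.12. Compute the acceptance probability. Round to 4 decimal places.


For symmetric proposals, acceptance = min(1, pi(x*)/pi(x))
= min(1, 0.12/0.51)
= min(1, 0.2353) = 0.2353

0.2353


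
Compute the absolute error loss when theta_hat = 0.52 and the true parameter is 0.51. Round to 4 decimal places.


L = |theta_hat - theta_true|
= |0.52 - 0.51| = 0.01

0.01


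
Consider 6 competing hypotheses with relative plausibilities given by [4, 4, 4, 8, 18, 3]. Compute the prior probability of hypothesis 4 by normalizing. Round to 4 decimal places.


Sum of weights = 4 + 4 + 4 + 8 + 18 + 3 = 41
Normalized prior for H4 = 8 / 41
= 0.1951

0.1951


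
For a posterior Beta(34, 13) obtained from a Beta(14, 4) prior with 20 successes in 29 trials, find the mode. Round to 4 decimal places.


Mode = (alpha - 1) / (alpha + beta - 2)
= 33 / 45
= 0.7333

0.7333


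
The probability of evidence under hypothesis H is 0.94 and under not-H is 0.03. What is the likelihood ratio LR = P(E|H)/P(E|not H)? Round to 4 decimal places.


LR = 0.94 / 0.03
= 31.3333

31.3333


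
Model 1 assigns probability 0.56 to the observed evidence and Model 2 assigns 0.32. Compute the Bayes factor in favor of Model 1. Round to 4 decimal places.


BF = P(data|M1) / P(data|M2)
= 0.56 / 0.32 = 1.75

1.75


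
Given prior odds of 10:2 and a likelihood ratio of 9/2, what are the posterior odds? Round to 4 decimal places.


Posterior odds = prior odds * LR
Prior odds = 10/2 = 5.0
LR = 9/2 = 4.5
Posterior odds = 5.0 * 4.5 = 22.5

22.5


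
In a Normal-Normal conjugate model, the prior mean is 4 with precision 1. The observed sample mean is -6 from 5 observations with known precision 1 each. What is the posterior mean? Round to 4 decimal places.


Posterior precision = tau0 + n*tau = 1 + 5*1 = 6
Posterior mean = (tau0*mu0 + n*tau*xbar) / posterior_precision
= (1*4 + 5*1*-6) / 6
= -26 / 6 = -4.3333

-4.3333


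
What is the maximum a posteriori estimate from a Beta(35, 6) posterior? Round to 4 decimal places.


The MAP estimate equals the mode of the distribution.
Mode of Beta(a,b) = (a-1)/(a+b-2)
= 34/39
= 0.8718

0.8718


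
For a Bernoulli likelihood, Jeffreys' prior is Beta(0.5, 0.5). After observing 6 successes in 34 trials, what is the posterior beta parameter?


Jeffreys' prior for Bernoulli is Beta(0.5, 0.5).
Posterior is Beta(0.5 + k, 0.5 + n - k).
Posterior beta = 0.5 + (n - k) = 0.5 + 28 = 28.5

28.5


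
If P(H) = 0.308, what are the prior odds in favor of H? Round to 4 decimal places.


Prior odds = P(H) / (1 - P(H))
= 0.308 / 0.692
= 0.4451

0.4451


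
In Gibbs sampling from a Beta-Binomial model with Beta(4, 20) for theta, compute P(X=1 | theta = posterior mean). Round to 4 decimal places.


Posterior mean = alpha/(alpha+beta) = 4/24 = 0.1667
P(X=1|theta=mean) = theta = 0.1667

0.1667


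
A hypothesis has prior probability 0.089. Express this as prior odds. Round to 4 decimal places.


Odds = P(H) / P(not H) = 0.089 / 0.911
= 0.0977

0.0977


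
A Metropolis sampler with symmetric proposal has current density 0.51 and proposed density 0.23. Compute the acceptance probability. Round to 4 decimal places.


For symmetric proposals, acceptance = min(1, pi(x*)/pi(x))
= min(1, 0.23/0.51)
= min(1, 0.451) = 0.451

0.451


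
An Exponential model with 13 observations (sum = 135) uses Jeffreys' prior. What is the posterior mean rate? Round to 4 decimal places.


Posterior Gamma(13, 135)
E[lambda] = 13/135 = 0.0963

0.0963


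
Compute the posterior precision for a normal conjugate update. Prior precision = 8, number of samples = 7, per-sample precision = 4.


tau_post = tau_0 + n * tau
= 8 + 7 * 4 = 36

36


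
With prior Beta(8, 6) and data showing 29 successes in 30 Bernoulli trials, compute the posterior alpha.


Conjugate update: alpha_posterior = alpha_prior + k
= 8 + 29 = 37

37


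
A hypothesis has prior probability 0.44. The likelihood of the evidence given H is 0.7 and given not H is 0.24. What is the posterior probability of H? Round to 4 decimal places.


Using Bayes' theorem:
P(E) = 0.44 * 0.7 + 0.56 * 0.24
P(E) = 0.4424
P(H|E) = (0.44 * 0.7) / 0.4424 = 0.6962

0.6962


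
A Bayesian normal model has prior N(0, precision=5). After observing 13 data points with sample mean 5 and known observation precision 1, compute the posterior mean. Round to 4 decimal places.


Posterior mean = (prior_precision * prior_mean + n * data_precision * data_mean) / (prior_precision + n * data_precision)
Numerator = 5*0 + 13*1*5 = 65
Denominator = 5 + 13*1 = 18
Posterior mean = 3.6111

3.6111


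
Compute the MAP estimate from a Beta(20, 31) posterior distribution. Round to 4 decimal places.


MAP = mode of Beta distribution
= (alpha - 1)/(alpha + beta - 2)
= (20-1)/(20+31-2)
= 19/49 = 0.3878

0.3878


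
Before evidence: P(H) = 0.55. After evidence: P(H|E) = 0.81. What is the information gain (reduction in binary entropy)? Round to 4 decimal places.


Prior entropy = 0.9928
Posterior entropy = 0.7015
Information gain = 0.9928 - 0.7015 = 0.2913

0.2913


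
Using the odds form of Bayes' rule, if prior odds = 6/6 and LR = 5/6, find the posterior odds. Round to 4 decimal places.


Bayes' rule in odds form: posterior odds = prior odds * LR
= (6 * 5) / (6 * 6)
= 30/36 = 0.8333

0.8333


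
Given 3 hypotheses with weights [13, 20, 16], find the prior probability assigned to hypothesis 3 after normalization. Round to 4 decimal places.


To normalize, divide each weight by the sum of all weights.
Sum = 49
Prior(H3) = 16/49 = 0.3265

0.3265


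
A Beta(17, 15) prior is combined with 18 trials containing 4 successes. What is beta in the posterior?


In conjugate updating:
beta_posterior = beta_prior + (n - k)
= 15 + (18 - 4)
= 15 + 14 = 29

29


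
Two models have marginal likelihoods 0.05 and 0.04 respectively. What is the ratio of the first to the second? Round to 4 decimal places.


Evidence ratio = 0.05 / 0.04
= 1.25

1.25


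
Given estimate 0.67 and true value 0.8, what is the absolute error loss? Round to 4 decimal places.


Absolute error = |estimate - true|
= |-0.13| = 0.13

0.13


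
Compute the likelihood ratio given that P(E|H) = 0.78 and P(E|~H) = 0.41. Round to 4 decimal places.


LR = P(E|H) / P(E|~H)
= 0.78 / 0.41 = 1.9024

1.9024


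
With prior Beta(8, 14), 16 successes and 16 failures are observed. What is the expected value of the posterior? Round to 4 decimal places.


Posterior = Beta(24, 30)
E[theta] = alpha/(alpha+beta)
= 24/54 = 0.4444

0.4444


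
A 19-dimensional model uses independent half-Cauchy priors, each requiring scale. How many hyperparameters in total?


Per parameter: 1 (scale).
Total = 19 * 1 = 19

19


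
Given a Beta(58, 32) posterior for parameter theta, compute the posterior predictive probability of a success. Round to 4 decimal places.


For a Beta-Bernoulli model, the predictive probability is the mean:
P(success) = 58/(58+32) = 58/90 = 0.6444

0.6444


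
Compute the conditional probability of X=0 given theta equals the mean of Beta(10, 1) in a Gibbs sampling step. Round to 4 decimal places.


Mean of Beta(10, 1) = 0.9091
P(X=0 | theta=0.9091) = 0.0909

0.0909


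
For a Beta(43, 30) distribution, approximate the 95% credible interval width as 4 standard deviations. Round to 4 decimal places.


Variance of Beta(a,b) = ab / ((a+b)^2 * (a+b+1))
= 43*30 / ((73)^2 * 74)
= 0.0033
SD = sqrt(0.0033) = 0.0572
Width = 4 * SD = 0.2288

0.2288


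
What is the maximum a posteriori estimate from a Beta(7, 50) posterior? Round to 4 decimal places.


The MAP estimate equals the mode of the distribution.
Mode of Beta(a,b) = (a-1)/(a+b-2)
= 6/55
= 0.1091

0.1091


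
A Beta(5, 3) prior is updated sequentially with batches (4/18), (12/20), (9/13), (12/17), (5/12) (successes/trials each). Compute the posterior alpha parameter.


Sequential conjugate updating is equivalent to a single batch update.
Total successes across all batches = 42
alpha_posterior = alpha_prior + total_successes = 5 + 42
= 47

47


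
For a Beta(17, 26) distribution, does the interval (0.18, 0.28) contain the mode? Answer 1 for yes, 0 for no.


Mode of Beta(a,b) = (a-1)/(a+b-2)
= (17-1)/(17+26-2) = 0.3902
Check: 0.18 <= 0.3902 <= 0.28?
Result: 0

0


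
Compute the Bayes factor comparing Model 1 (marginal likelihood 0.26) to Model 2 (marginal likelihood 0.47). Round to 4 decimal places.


BF12 = marginal likelihood of M1 / marginal likelihood of M2
= 0.26/0.47
= 0.5532

0.5532


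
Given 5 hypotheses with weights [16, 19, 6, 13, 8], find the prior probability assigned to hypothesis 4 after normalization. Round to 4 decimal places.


To normalize, divide each weight by the sum of all weights.
Sum = 62
Prior(H4) = 13/62 = 0.2097

0.2097


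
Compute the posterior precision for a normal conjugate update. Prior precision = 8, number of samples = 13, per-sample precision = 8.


tau_post = tau_0 + n * tau
= 8 + 13 * 8 = 112

112


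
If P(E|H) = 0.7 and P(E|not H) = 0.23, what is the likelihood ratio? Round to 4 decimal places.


Likelihood ratio = P(E|H) / P(E|not H)
= 0.7 / 0.23
= 3.0435

3.0435


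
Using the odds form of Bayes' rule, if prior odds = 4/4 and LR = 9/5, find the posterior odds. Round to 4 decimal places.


Bayes' rule in odds form: posterior odds = prior odds * LR
= (4 * 9) / (4 * 5)
= 36/20 = 1.8

1.8


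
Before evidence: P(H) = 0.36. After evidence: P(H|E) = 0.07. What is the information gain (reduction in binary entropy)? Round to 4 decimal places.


Prior entropy = 0.9427
Posterior entropy = 0.3659
Information gain = 0.9427 - 0.3659 = 0.5768

0.5768


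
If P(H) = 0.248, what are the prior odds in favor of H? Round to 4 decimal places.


Prior odds = P(H) / (1 - P(H))
= 0.248 / 0.752
= 0.3298

0.3298


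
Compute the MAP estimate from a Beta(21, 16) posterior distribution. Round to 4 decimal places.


MAP = mode of Beta distribution
= (alpha - 1)/(alpha + beta - 2)
= (21-1)/(21+16-2)
= 20/35 = 0.5714

0.5714


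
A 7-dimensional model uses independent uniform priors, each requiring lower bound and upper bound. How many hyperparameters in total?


Per parameter: 2 (lower bound and upper bound).
Total = 7 * 2 = 14

14


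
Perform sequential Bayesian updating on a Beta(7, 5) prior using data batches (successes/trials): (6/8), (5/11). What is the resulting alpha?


Accumulate successes: 11
Posterior alpha = prior alpha + sum of successes
= 7 + 11 = 18

18


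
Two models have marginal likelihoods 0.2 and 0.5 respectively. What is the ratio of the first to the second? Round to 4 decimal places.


Evidence ratio = 0.2 / 0.5
= 0.4

0.4


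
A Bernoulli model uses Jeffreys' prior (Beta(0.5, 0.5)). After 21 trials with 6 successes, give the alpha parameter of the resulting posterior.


Posterior = Beta(prior_alpha + successes, prior_beta + failures)
= Beta(0.5 + 6, 0.5 + 15)
Posterior alpha = 0.5 + k = 0.5 + 6 = 6.5

6.5


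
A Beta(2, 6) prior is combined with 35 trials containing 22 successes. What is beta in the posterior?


In conjugate updating:
beta_posterior = beta_prior + (n - k)
= 6 + (35 - 22)
= 6 + 13 = 19

19


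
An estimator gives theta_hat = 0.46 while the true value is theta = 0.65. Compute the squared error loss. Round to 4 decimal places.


The squared error loss is (theta_hat - theta)^2
= (0.46 - 0.65)^2
= (-0.19)^2 = 0.0361

0.0361


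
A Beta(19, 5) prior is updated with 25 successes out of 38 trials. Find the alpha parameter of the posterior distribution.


In the Beta-Binomial conjugate update:
alpha_post = alpha_prior + successes
= 19 + 25
= 44

44


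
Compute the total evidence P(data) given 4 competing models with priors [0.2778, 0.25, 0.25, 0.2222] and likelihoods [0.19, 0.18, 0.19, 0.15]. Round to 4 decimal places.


Marginal likelihood = sum P(model_i) * P(data|model_i)
Model 1: 0.2778 * 0.19 = 0.0528
Model 2: 0.25 * 0.18 = 0.045
Model 3: 0.25 * 0.19 = 0.0475
Model 4: 0.2222 * 0.15 = 0.0333
Total = 0.1786

0.1786


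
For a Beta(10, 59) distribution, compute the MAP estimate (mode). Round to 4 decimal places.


MAP = mode = (a-1)/(a+b-2)
= (10-1)/(10+59-2)
= 9/67 = 0.1343

0.1343


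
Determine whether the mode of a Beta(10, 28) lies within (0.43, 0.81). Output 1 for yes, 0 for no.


First find the mode: (a-1)/(a+b-2) = 0.25
Is 0.25 in (0.43, 0.81)? 0

0


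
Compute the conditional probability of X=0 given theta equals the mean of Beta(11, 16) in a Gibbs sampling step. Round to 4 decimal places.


Mean of Beta(11, 16) = 0.4074
P(X=0 | theta=0.4074) = 0.5926

0.5926


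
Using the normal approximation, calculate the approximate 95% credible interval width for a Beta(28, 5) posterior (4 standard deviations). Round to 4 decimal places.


Var(Beta) = 28*5/(33^2 * 34) = 0.0038
SD = 0.0615
Width ~ 4*SD = 0.246

0.246


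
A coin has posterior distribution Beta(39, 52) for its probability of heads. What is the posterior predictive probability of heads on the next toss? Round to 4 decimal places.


Posterior predictive = E[theta] = alpha/(alpha+beta)
= 39/91
= 0.4286

0.4286


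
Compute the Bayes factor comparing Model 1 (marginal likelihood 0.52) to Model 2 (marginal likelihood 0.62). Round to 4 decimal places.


BF12 = marginal likelihood of M1 / marginal likelihood of M2
= 0.52/0.62
= 0.8387

0.8387


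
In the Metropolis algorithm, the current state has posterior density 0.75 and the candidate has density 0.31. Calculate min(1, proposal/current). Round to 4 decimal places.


Ratio = 0.31/0.75 = 0.4133
Acceptance probability = min(1, 0.4133)
= 0.4133

0.4133


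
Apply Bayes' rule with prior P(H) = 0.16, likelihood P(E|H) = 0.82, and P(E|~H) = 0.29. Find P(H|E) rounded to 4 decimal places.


Step 1: Compute marginal P(E) = P(E|H)P(H) + P(E|~H)P(~H)
= 0.82*0.16 + 0.29*0.84 = 0.3748
Step 2: P(H|E) = P(E|H)P(H)/P(E) = 0.1312/0.3748
= 0.3501

0.3501


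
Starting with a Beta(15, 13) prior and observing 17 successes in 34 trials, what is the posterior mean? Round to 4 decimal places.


Posterior parameters: alpha = 15 + 17 = 32
beta = 13 + 17 = 30
Posterior mean = alpha / (alpha + beta) = 32 / 62
= 0.5161

0.5161


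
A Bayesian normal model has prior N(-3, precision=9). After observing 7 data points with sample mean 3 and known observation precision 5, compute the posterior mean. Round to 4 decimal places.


Posterior mean = (prior_precision * prior_mean + n * data_precision * data_mean) / (prior_precision + n * data_precision)
Numerator = 9*-3 + 7*5*3 = 78
Denominator = 9 + 7*5 = 44
Posterior mean = 1.7727

1.7727


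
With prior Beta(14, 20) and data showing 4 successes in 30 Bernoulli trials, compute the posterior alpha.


Conjugate update: alpha_posterior = alpha_prior + k
= 14 + 4 = 18

18


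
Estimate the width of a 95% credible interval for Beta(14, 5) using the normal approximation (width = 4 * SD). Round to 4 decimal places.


For Beta(a,b): Var = ab/((a+b)^2(a+b+1))
Var = 0.0097, SD = 0.0985
Approximate 95% CI width = 4 * 0.0985 = 0.3939

0.3939


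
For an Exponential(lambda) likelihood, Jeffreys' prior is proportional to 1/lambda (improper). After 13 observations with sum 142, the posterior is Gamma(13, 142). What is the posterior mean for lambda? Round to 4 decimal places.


Posterior = Gamma(n, sum_x) = Gamma(13, 142)
Posterior mean = shape/rate = 13/142
= 0.0915

0.0915


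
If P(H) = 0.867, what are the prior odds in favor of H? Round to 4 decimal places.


Prior odds = P(H) / (1 - P(H))
= 0.867 / 0.133
= 6.5188

6.5188


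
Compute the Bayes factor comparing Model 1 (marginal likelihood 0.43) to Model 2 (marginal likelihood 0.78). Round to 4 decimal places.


BF12 = marginal likelihood of M1 / marginal likelihood of M2
= 0.43/0.78
= 0.5513

0.5513


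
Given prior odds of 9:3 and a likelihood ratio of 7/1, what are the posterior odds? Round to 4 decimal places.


Posterior odds = prior odds * LR
Prior odds = 9/3 = 3.0
LR = 7/1 = 7.0
Posterior odds = 3.0 * 7.0 = 21.0

21.0


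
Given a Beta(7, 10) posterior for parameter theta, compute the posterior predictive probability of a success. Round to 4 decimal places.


For a Beta-Bernoulli model, the predictive probability is the mean:
P(success) = 7/(7+10) = 7/17 = 0.4118

0.4118


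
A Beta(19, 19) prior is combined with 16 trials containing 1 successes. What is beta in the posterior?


In conjugate updating:
beta_posterior = beta_prior + (n - k)
= 19 + (16 - 1)
= 19 + 15 = 34

34


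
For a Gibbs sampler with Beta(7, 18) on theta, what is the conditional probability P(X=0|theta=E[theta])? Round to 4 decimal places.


E[theta] = 7/(7+18) = 0.28
P(X=0|theta) = 1 - theta = 0.72

0.72


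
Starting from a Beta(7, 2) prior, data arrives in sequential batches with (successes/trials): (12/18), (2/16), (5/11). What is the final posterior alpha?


In sequential Bayesian updating, we sum all successes.
Total successes = 19
Final alpha = 7 + 19 = 26

26


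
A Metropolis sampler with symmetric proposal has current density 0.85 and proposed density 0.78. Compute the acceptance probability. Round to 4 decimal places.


For symmetric proposals, acceptance = min(1, pi(x*)/pi(x))
= min(1, 0.78/0.85)
= min(1, 0.9176) = 0.9176

0.9176


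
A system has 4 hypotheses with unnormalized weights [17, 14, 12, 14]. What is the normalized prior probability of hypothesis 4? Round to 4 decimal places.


The normalized prior is the weight divided by the total.
Total weight = 57
P(H4) = 14 / 57 = 0.2456

0.2456


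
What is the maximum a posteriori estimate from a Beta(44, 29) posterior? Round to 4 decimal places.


The MAP estimate equals the mode of the distribution.
Mode of Beta(a,b) = (a-1)/(a+b-2)
= 43/71
= 0.6056

0.6056


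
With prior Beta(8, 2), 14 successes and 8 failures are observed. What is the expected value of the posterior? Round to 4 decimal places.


Posterior = Beta(22, 10)
E[theta] = alpha/(alpha+beta)
= 22/32 = 0.6875

0.6875


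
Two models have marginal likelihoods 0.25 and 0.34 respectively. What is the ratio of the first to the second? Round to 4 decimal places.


Evidence ratio = 0.25 / 0.34
= 0.7353

0.7353


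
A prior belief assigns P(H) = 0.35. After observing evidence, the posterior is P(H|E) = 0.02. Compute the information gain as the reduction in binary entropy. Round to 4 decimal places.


H(prior) = -0.35*log2(0.35) - 0.65*log2(0.65)
= 0.9341
H(post) = -0.02*log2(0.02) - 0.98*log2(0.98)
= 0.1414
IG = 0.9341 - 0.1414 = 0.7926

0.7926


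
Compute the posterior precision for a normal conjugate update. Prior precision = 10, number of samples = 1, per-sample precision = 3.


tau_post = tau_0 + n * tau
= 10 + 1 * 3 = 13

13


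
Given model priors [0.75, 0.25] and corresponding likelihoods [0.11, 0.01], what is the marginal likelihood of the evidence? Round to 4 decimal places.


P(E) = sum_i P(M_i) P(E|M_i)
= 0.0825 + 0.0025
= 0.085

0.085


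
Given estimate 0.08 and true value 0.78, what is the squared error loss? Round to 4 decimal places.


Squared error = (estimate - true)^2
Difference = -0.7
Loss = -0.7^2 = 0.49

0.49


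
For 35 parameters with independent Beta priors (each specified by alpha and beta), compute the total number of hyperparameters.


A Beta prior has 2 hyperparameters per parameter.
Total = 35 * 2 = 70

70


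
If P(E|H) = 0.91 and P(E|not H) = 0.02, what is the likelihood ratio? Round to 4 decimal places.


Likelihood ratio = P(E|H) / P(E|not H)
= 0.91 / 0.02
= 45.5

45.5


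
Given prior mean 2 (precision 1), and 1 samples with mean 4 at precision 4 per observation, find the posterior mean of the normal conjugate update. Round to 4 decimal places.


The posterior mean is a precision-weighted average of prior and data.
Post. prec. = 1 + 4 = 5
Post. mean = (2 + 16)/5 = 18/5 = 3.6

3.6


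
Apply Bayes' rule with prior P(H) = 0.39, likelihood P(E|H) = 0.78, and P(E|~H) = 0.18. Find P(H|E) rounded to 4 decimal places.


Step 1: Compute marginal P(E) = P(E|H)P(H) + P(E|~H)P(~H)
= 0.78*0.39 + 0.18*0.61 = 0.414
Step 2: P(H|E) = P(E|H)P(H)/P(E) = 0.3042/0.414
= 0.7348

0.7348


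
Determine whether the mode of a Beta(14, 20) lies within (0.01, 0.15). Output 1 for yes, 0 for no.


First find the mode: (a-1)/(a+b-2) = 0.4062
Is 0.4062 in (0.01, 0.15)? 0

0


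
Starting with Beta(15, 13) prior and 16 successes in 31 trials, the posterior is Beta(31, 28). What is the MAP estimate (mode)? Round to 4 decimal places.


The mode of Beta(a, b) when a > 1 and b > 1 is (a-1)/(a+b-2)
= (31 - 1) / (31 + 28 - 2)
= 30 / 57
= 0.5263

0.5263


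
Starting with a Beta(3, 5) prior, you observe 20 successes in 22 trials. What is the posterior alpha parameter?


For a Beta-Binomial conjugate model:
Posterior alpha = prior alpha + number of successes
= 3 + 20 = 23

23


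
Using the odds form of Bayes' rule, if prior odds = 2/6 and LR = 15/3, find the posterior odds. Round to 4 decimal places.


Bayes' rule in odds form: posterior odds = prior odds * LR
= (2 * 15) / (6 * 3)
= 30/18 = 1.6667

1.6667


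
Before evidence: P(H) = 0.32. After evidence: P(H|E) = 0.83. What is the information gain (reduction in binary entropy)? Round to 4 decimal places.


Prior entropy = 0.9044
Posterior entropy = 0.6577
Information gain = 0.9044 - 0.6577 = 0.2467

0.2467


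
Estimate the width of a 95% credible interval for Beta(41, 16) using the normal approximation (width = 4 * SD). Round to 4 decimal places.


For Beta(a,b): Var = ab/((a+b)^2(a+b+1))
Var = 0.0035, SD = 0.059
Approximate 95% CI width = 4 * 0.059 = 0.236

0.236


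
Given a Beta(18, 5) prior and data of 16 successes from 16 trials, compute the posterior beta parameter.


Number of failures = 16 - 16 = 0
Posterior beta = 5 + 0 = 5

5


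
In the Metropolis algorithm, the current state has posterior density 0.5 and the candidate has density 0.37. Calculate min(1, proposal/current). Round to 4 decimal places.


Ratio = 0.37/0.5 = 0.74
Acceptance probability = min(1, 0.74)
= 0.74

0.74


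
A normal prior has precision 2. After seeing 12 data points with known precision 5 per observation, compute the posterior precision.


In the conjugate normal model, precisions add:
tau_posterior = tau_prior + n * tau_data
= 2 + 12*5 = 62

62


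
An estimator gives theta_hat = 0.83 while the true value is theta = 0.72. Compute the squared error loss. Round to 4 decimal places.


The squared error loss is (theta_hat - theta)^2
= (0.83 - 0.72)^2
= (0.11)^2 = 0.0121

0.0121


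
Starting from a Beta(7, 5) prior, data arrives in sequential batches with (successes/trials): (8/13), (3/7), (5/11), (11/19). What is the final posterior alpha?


In sequential Bayesian updating, we sum all successes.
Total successes = 27
Final alpha = 7 + 27 = 34

34


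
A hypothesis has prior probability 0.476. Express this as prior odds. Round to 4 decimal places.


Odds = P(H) / P(not H) = 0.476 / 0.524
= 0.9084

0.9084


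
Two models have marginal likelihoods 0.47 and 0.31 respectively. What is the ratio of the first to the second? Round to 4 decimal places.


Evidence ratio = 0.47 / 0.31
= 1.5161

1.5161


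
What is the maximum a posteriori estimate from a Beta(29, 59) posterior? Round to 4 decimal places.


The MAP estimate equals the mode of the distribution.
Mode of Beta(a,b) = (a-1)/(a+b-2)
= 28/86
= 0.3256

0.3256


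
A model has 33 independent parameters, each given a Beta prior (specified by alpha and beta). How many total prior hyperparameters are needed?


Each Beta prior needs 2 hyperparameters (alpha and beta).
Total = 2 * 33 = 66

66


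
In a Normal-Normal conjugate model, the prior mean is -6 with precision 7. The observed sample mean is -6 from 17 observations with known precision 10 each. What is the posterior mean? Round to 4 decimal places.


Posterior precision = tau0 + n*tau = 7 + 17*10 = 177
Posterior mean = (tau0*mu0 + n*tau*xbar) / posterior_precision
= (7*-6 + 17*10*-6) / 177
= -1062 / 177 = -6.0

-6.0


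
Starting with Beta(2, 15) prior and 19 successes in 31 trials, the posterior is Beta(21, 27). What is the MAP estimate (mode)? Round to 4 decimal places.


The mode of Beta(a, b) when a > 1 and b > 1 is (a-1)/(a+b-2)
= (21 - 1) / (21 + 27 - 2)
= 20 / 46
= 0.4348

0.4348


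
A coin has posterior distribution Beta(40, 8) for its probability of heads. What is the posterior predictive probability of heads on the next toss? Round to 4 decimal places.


Posterior predictive = E[theta] = alpha/(alpha+beta)
= 40/48
= 0.8333

0.8333


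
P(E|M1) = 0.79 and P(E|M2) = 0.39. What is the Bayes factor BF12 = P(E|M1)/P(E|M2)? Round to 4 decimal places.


Bayes factor BF12 = P(E|M1) / P(E|M2)
= 0.79 / 0.39
= 2.0256

2.0256


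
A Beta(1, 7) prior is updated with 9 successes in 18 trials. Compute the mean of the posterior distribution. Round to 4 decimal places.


After update: Beta(10, 16)
Mean = 10 / (10 + 16) = 10 / 26
= 0.3846

0.3846


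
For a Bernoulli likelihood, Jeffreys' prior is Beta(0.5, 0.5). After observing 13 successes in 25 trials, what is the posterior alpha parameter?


Jeffreys' prior for Bernoulli is Beta(0.5, 0.5).
Posterior is Beta(0.5 + k, 0.5 + n - k).
Posterior alpha = 0.5 + k = 0.5 + 13 = 13.5

13.5


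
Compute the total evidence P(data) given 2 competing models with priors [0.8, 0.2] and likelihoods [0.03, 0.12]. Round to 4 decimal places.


Marginal likelihood = sum P(model_i) * P(data|model_i)
Model 1: 0.8 * 0.03 = 0.024
Model 2: 0.2 * 0.12 = 0.024
Total = 0.048

0.048


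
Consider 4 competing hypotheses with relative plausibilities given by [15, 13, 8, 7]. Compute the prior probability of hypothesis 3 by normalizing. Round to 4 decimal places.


Sum of weights = 15 + 13 + 8 + 7 = 43
Normalized prior for H3 = 8 / 43
= 0.186

0.186


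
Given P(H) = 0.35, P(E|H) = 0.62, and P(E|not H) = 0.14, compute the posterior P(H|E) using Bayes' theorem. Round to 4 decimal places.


By Bayes' theorem: P(H|E) = P(E|H)*P(H) / P(E)
P(E) = P(E|H)*P(H) + P(E|not H)*P(not H)
P(E) = 0.62*0.35 + 0.14*0.65 = 0.308
P(H|E) = 0.62*0.35 / 0.308 = 0.7045

0.7045


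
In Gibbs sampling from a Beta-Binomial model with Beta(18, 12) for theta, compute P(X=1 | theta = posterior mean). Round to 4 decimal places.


Posterior mean = alpha/(alpha+beta) = 18/30 = 0.6
P(X=1|theta=mean) = theta = 0.6

0.6


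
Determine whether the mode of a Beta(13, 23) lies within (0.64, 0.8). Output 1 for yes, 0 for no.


First find the mode: (a-1)/(a+b-2) = 0.3529
Is 0.3529 in (0.64, 0.8)? 0

0


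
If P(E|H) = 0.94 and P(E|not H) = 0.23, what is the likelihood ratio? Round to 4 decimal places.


Likelihood ratio = P(E|H) / P(E|not H)
= 0.94 / 0.23
= 4.087

4.087


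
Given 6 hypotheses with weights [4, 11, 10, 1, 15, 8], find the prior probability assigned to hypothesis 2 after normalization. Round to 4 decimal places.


To normalize, divide each weight by the sum of all weights.
Sum = 49
Prior(H2) = 11/49 = 0.2245

0.2245


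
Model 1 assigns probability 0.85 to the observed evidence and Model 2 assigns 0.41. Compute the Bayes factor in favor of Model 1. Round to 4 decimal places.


BF = P(data|M1) / P(data|M2)
= 0.85 / 0.41 = 2.0732

2.0732


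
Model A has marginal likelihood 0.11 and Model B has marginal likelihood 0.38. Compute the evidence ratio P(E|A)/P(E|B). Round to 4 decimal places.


Evidence ratio = P(E|A) / P(E|B)
= 0.11 / 0.38
= 0.2895

0.2895


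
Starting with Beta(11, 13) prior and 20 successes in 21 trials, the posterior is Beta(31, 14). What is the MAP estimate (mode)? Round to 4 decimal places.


The mode of Beta(a, b) when a > 1 and b > 1 is (a-1)/(a+b-2)
= (31 - 1) / (31 + 14 - 2)
= 30 / 43
= 0.6977

0.6977


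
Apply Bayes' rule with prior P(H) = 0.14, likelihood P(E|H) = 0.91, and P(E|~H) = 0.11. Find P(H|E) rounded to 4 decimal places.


Step 1: Compute marginal P(E) = P(E|H)P(H) + P(E|~H)P(~H)
= 0.91*0.14 + 0.11*0.86 = 0.222
Step 2: P(H|E) = P(E|H)P(H)/P(E) = 0.1274/0.222
= 0.5739

0.5739


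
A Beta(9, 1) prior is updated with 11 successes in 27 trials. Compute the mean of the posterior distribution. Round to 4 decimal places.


After update: Beta(20, 17)
Mean = 20 / (20 + 17) = 20 / 37
= 0.5405

0.5405


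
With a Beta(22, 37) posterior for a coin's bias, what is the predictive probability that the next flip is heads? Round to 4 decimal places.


The predictive probability equals the posterior mean.
P(next = heads) = alpha / (alpha + beta)
= 22 / 59 = 0.3729

0.3729


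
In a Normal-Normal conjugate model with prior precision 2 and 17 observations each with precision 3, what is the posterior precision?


Posterior precision = prior precision + n * observation precision
= 2 + 17 * 3
= 2 + 51 = 53

53
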